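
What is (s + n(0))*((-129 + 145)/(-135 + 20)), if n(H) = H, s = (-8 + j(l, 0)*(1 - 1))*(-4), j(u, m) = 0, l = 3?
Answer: -512/115 ≈ -4.4522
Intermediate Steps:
s = 32 (s = (-8 + 0*(1 - 1))*(-4) = (-8 + 0*0)*(-4) = (-8 + 0)*(-4) = -8*(-4) = 32)
(s + n(0))*((-129 + 145)/(-135 + 20)) = (32 + 0)*((-129 + 145)/(-135 + 20)) = 32*(16/(-115)) = 32*(16*(-1/115)) = 32*(-16/115) = -512/115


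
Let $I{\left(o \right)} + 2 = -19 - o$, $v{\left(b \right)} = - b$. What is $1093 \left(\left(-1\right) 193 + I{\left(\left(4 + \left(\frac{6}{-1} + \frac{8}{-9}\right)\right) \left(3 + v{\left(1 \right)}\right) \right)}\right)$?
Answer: $- \frac{2048282}{9} \approx -2.2759 \cdot 10^{5}$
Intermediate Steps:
$I{\left(o \right)} = -21 - o$ ($I{\left(o \right)} = -2 - \left(19 + o\right) = -21 - o$)
$1093 \left(\left(-1\right) 193 + I{\left(\left(4 + \left(\frac{6}{-1} + \frac{8}{-9}\right)\right) \left(3 + v{\left(1 \right)}\right) \right)}\right) = 1093 \left(\left(-1\right) 193 - \left(21 + \left(4 + \left(\frac{6}{-1} + \frac{8}{-9}\right)\right) \left(3 - 1\right)\right)\right) = 1093 \left(-193 - \left(21 + \left(4 + \left(6 \left(-1\right) + 8 \left(- \frac{1}{9}\right)\right)\right) \left(3 - 1\right)\right)\right) = 1093 \left(-193 - \left(21 + \left(4 - \frac{62}{9}\right) 2\right)\right) = 1093 \left(-193 - \left(21 - \frac{52}{9}\right)\right) = 1093 \left(-193 - \frac{137}{9}\right) = 1093 \left(- \frac{1874}{9}\right) = - \frac{2048282}{9}$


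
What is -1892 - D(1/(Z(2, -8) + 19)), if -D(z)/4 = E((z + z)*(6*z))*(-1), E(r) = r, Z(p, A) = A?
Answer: -228980/121 ≈ -1892.4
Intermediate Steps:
D(z) = 48*z² (D(z) = -4*(z + z)*(6*z)*(-1) = -4*(2*z)*(6*z)*(-1) = -4*12*z²*(-1) = -(-48)*z² = 48*z²)
-1892 - D(1/(Z(2, -8) + 19)) = -1892 - 48*(1/(-8 + 19))² = -1892 - 48*(1/11)² = -1892 - 48/121 = -228980/121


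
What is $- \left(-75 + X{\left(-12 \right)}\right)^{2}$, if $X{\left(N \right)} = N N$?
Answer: $-4761$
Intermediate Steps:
$X{\left(N \right)} = N^{2}$
$- \left(-75 + X{\left(-12 \right)}\right)^{2} = - \left(-75 + \left(-12\right)^{2}\right)^{2} = - \left(-75 + 144\right)^{2} = - 69^{2} = \left(-1\right) 4761 = -4761$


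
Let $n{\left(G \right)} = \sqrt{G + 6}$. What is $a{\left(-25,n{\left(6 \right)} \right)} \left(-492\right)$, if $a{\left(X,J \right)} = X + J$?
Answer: $12300 - 984 \sqrt{3} \approx 10596.0$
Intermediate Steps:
$n{\left(G \right)} = \sqrt{6 + G}$
$a{\left(X,J \right)} = J + X$
$a{\left(-25,n{\left(6 \right)} \right)} \left(-492\right) = \left(\sqrt{6 + 6} - 25\right) \left(-492\right) = \left(\sqrt{12} - 25\right) \left(-492\right) = \left(2 \sqrt{3} - 25\right) \left(-492\right) = \left(-25 + 2 \sqrt{3}\right) \left(-492\right) = 12300 - 984 \sqrt{3}$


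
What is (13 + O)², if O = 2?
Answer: 225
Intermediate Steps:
(13 + O)² = (13 + 2)² = 15² = 225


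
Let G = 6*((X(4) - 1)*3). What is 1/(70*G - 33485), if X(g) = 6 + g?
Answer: -1/22145 ≈ -4.5157e-5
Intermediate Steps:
G = 162 (G = 6*(((6 + 4) - 1)*3) = 6*((10 - 1)*3) = 6*(9*3) = 6*27 = 162)
1/(70*G - 33485) = 1/(70*162 - 33485) = 1/(11340 - 33485) = 1/(-22145) = -1/22145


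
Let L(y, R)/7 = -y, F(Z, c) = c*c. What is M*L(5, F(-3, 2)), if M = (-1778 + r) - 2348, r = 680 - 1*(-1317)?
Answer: 74515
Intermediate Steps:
r = 1997 (r = 680 + 1317 = 1997)
F(Z, c) = c²
L(y, R) = -7*y (L(y, R) = 7*(-y) = -7*y)
M = -2129 (M = (-1778 + 1997) - 2348 = 219 - 2348 = -2129)
M*L(5, F(-3, 2)) = -(-14903)*5 = -2129*(-35) = 74515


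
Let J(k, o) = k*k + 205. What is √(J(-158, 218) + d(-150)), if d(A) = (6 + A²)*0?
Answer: √25169 ≈ 158.65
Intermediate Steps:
J(k, o) = 205 + k² (J(k, o) = k² + 205 = 205 + k²)
d(A) = 0
√(J(-158, 218) + d(-150)) = √((205 + (-158)²) + 0) = √((205 + 24964) + 0) = √(25169 + 0) = √25169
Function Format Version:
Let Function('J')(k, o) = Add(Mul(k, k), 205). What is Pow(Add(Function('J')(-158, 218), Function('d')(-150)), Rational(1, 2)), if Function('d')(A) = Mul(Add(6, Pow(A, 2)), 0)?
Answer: Pow(25169, Rational(1, 2)) ≈ 158.65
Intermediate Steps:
Function('J')(k, o) = Add(205, Pow(k, 2)) (Function('J')(k, o) = Add(Pow(k, 2), 205) = Add(205, Pow(k, 2)))
Function('d')(A) = 0
Pow(Add(Function('J')(-158, 218), Function('d')(-150)), Rational(1, 2)) = Pow(Add(Add(205, Pow(-158, 2)), 0), Rational(1, 2)) = Pow(Add(Add(205, 24964), 0), Rational(1, 2)) = Pow(Add(25169, 0), Rational(1, 2)) = Pow(25169, Rational(1, 2))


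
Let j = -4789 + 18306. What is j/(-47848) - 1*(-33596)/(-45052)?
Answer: -554117323/538912024 ≈ -1.0282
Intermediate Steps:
j = 13517
j/(-47848) - 1*(-33596)/(-45052) = 13517/(-47848) - 1*(-33596)/(-45052) = 13517*(-1/47848) + 33596*(-1/45052) = -13517/47848 - 8399/11263 = -554117323/538912024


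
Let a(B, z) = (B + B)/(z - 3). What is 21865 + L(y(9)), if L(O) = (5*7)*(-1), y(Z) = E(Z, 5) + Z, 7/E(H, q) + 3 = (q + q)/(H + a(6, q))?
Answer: 21830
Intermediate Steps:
a(B, z) = 2*B/(-3 + z) (a(B, z) = (2*B)/(-3 + z) = 2*B/(-3 + z))
E(H, q) = 7/(-3 + 2*q/(H + 12/(-3 + q))) (E(H, q) = 7/(-3 + (q + q)/(H + 2*6/(-3 + q))) = 7/(-3 + (2*q)/(H + 12/(-3 + q))) = 7/(-3 + 2*q/(H + 12/(-3 + q))))
y(Z) = Z + 7*(-12 - 2*Z)/(16 + 6*Z) (y(Z) = 7*(-12 - Z*(-3 + 5))/(36 + (-3 + 5)*(-2*5 + 3*Z)) + Z = 7*(-12 - 1*Z*2)/(36 + 2*(-10 + 3*Z)) + Z = 7*(-12 - 2*Z)/(36 + (-20 + 6*Z)) + Z = 7*(-12 - 2*Z)/(16 + 6*Z) + Z = Z + 7*(-12 - 2*Z)/(16 + 6*Z))
L(O) = -35 (L(O) = 35*(-1) = -35)
21865 + L(y(9)) = 21865 - 35 = 21830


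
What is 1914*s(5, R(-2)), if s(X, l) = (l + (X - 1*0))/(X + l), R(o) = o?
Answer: 1914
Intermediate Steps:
s(X, l) = 1 (s(X, l) = (l + (X + 0))/(X + l) = (l + X)/(X + l) = (X + l)/(X + l) = 1)
1914*s(5, R(-2)) = 1914*1 = 1914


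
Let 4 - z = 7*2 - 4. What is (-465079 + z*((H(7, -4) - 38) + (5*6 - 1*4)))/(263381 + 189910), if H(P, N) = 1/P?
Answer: -3255055/3173037 ≈ -1.0258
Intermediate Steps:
z = -6 (z = 4 - (7*2 - 4) = 4 - (14 - 4) = 4 - 1*10 = 4 - 10 = -6)
(-465079 + z*((H(7, -4) - 38) + (5*6 - 1*4)))/(263381 + 189910) = (-465079 - 6*((1/7 - 38) + (5*6 - 1*4)))/(263381 + 189910) = (-465079 - 6*((1/7 - 38) + (30 - 4)))/453291 = (-465079 - 6*(-265/7 + 26))*(1/453291) = (-465079 - 6*(-83/7))*(1/453291) = (-465079 + 498/7)*(1/453291) = -3255055/7*1/453291 = -3255055/3173037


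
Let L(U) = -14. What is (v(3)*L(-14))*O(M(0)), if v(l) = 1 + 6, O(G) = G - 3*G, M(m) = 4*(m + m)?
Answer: 0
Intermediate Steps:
M(m) = 8*m (M(m) = 4*(2*m) = 8*m)
O(G) = -2*G
v(l) = 7
(v(3)*L(-14))*O(M(0)) = (7*(-14))*(-16*0) = -(-196)*0 = -98*0 = 0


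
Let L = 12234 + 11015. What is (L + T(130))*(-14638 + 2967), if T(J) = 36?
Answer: -271759235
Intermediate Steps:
L = 23249
(L + T(130))*(-14638 + 2967) = (23249 + 36)*(-14638 + 2967) = 23285*(-11671) = -271759235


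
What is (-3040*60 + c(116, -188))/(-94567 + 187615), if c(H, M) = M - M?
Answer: -7600/3877 ≈ -1.9603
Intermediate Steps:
c(H, M) = 0
(-3040*60 + c(116, -188))/(-94567 + 187615) = (-3040*60 + 0)/(-94567 + 187615) = (-182400 + 0)/93048 = -182400*1/93048 = -7600/3877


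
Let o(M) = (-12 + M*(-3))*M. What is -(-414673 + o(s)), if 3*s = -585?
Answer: 526408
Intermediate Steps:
s = -195 (s = (⅓)*(-585) = -195)
o(M) = M*(-12 - 3*M) (o(M) = (-12 - 3*M)*M = M*(-12 - 3*M))
-(-414673 + o(s)) = -(-414673 - 3*(-195)*(4 - 195)) = -(-414673 - 3*(-195)*(-191)) = -(-414673 - 111735) = -1*(-526408) = 526408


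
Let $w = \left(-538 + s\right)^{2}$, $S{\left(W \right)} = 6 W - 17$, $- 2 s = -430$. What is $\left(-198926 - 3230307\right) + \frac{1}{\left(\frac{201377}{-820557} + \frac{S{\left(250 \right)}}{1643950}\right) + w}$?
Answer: $- \frac{482612293486118110360673}{140734762988536231} \approx -3.4292 \cdot 10^{6}$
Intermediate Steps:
$s = 215$ ($s = \left(- \frac{1}{2}\right) \left(-430\right) = 215$)
$S{\left(W \right)} = -17 + 6 W$
$w = 104329$ ($w = \left(-538 + 215\right)^{2} = \left(-323\right)^{2} = 104329$)
$\left(-198926 - 3230307\right) + \frac{1}{\left(\frac{201377}{-820557} + \frac{S{\left(250 \right)}}{1643950}\right) + w} = \left(-198926 - 3230307\right) + \frac{1}{\left(\frac{201377}{-820557} + \frac{-17 + 6 \cdot 250}{1643950}\right) + 104329} = -3429233 + \frac{1}{\left(201377 \left(- \frac{1}{820557}\right) + \left(-17 + 1500\right) \frac{1}{1643950}\right) + 104329} = -3429233 + \frac{1}{\left(- \frac{201377}{820557} + 1483 \cdot \frac{1}{1643950}\right) + 104329} = -3429233 + \frac{1}{\left(- \frac{201377}{820557} + \frac{1483}{1643950}\right) + 104329} = -3429233 + \frac{1}{- \frac{329836833119}{1348954680150} + 104329} = -3429233 + \frac{1}{\frac{140734762988536231}{1348954680150}} = -3429233 + \frac{1348954680150}{140734762988536231} = - \frac{482612293486118110360673}{140734762988536231}$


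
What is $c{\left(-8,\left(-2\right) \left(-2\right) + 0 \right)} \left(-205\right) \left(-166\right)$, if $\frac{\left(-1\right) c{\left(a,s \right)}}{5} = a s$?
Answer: $5444800$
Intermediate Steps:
$c{\left(a,s \right)} = - 5 a s$
$c{\left(-8,\left(-2\right) \left(-2\right) + 0 \right)} \left(-205\right) \left(-166\right) = \left(-5\right) \left(-8\right) \left(\left(-2\right) \left(-2\right) + 0\right) \left(-205\right) \left(-166\right) = \left(-5\right) \left(-8\right) \left(4 + 0\right) \left(-205\right) \left(-166\right) = \left(-5\right) \left(-8\right) 4 \left(-205\right) \left(-166\right) = 160 \left(-205\right) \left(-166\right) = \left(-32800\right) \left(-166\right) = 5444800$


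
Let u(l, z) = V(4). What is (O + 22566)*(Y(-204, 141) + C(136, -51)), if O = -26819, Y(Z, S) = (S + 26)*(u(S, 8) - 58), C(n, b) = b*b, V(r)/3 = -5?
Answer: 40786270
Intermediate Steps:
V(r) = -15 (V(r) = 3*(-5) = -15)
u(l, z) = -15
C(n, b) = b²
Y(Z, S) = -1898 - 73*S (Y(Z, S) = (S + 26)*(-15 - 58) = (26 + S)*(-73) = -1898 - 73*S)
(O + 22566)*(Y(-204, 141) + C(136, -51)) = (-26819 + 22566)*((-1898 - 73*141) + (-51)²) = -4253*((-1898 - 10293) + 2601) = -4253*(-12191 + 2601) = -4253*(-9590) = 40786270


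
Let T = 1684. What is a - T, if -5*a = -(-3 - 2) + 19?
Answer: -8444/5 ≈ -1688.8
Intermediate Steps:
a = -24/5 (a = -(-(-3 - 2) + 19)/5 = -(-1*(-5) + 19)/5 = -(5 + 19)/5 = -⅕*24 = -24/5 ≈ -4.8000)
a - T = -24/5 - 1*1684 = -24/5 - 1684 = -8444/5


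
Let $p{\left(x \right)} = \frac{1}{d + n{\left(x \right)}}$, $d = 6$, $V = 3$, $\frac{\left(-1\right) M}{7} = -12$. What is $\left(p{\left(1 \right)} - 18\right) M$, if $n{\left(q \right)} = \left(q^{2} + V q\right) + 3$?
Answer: $- \frac{19572}{13} \approx -1505.5$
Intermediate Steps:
$M = 84$ ($M = \left(-7\right) \left(-12\right) = 84$)
$n{\left(q \right)} = 3 + q^{2} + 3 q$ ($n{\left(q \right)} = \left(q^{2} + 3 q\right) + 3 = 3 + q^{2} + 3 q$)
$p{\left(x \right)} = \frac{1}{9 + x^{2} + 3 x}$ ($p{\left(x \right)} = \frac{1}{6 + \left(3 + x^{2} + 3 x\right)} = \frac{1}{9 + x^{2} + 3 x}$)
$\left(p{\left(1 \right)} - 18\right) M = \left(\frac{1}{9 + 1^{2} + 3 \cdot 1} - 18\right) 84 = \left(\frac{1}{9 + 1 + 3} - 18\right) 84 = \left(\frac{1}{13} - 18\right) 84 = \left(- \frac{233}{13}\right) 84 = - \frac{19572}{13}$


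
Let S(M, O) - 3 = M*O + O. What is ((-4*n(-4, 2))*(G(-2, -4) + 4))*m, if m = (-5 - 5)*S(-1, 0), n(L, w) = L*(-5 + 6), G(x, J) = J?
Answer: 0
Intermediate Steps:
S(M, O) = 3 + O + M*O (S(M, O) = 3 + (M*O + O) = 3 + (O + M*O) = 3 + O + M*O)
n(L, w) = L (n(L, w) = L*1 = L)
m = -30 (m = (-5 - 5)*(3 + 0 - 1*0) = -10*(3 + 0 + 0) = -10*3 = -30)
((-4*n(-4, 2))*(G(-2, -4) + 4))*m = ((-4*(-4))*(-4 + 4))*(-30) = (16*0)*(-30) = 0*(-30) = 0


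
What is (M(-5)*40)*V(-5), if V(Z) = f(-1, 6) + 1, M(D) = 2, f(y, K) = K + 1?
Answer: 640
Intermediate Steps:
f(y, K) = 1 + K
V(Z) = 8 (V(Z) = (1 + 6) + 1 = 7 + 1 = 8)
(M(-5)*40)*V(-5) = (2*40)*8 = 80*8 = 640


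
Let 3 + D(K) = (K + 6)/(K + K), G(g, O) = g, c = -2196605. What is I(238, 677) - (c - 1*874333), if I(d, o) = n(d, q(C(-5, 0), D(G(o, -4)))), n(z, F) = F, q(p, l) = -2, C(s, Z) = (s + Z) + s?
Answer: 3070936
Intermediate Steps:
D(K) = -3 + (6 + K)/(2*K) (D(K) = -3 + (K + 6)/(K + K) = -3 + (6 + K)/((2*K)) = -3 + (6 + K)*(1/(2*K)) = -3 + (6 + K)/(2*K))
C(s, Z) = Z + 2*s (C(s, Z) = (Z + s) + s = Z + 2*s)
I(d, o) = -2
I(238, 677) - (c - 1*874333) = -2 - (-2196605 - 1*874333) = -2 - (-2196605 - 874333) = -2 - 1*(-3070938) = -2 + 3070938 = 3070936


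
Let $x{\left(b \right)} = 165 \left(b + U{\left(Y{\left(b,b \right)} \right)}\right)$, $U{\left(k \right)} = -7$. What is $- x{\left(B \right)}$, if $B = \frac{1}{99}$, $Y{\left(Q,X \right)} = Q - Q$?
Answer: $\frac{3460}{3} \approx 1153.3$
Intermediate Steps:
$Y{\left(Q,X \right)} = 0$
$B = \frac{1}{99} \approx 0.010101$
$x{\left(b \right)} = -1155 + 165 b$ ($x{\left(b \right)} = 165 \left(b - 7\right) = 165 \left(-7 + b\right) = -1155 + 165 b$)
$- x{\left(B \right)} = - (-1155 + 165 \cdot \frac{1}{99}) = - (-1155 + \frac{5}{3}) = \left(-1\right) \left(- \frac{3460}{3}\right) = \frac{3460}{3}$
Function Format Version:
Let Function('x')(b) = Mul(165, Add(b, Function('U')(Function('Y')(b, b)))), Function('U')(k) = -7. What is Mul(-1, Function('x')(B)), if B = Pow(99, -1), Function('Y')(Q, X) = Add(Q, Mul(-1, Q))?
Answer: Rational(3460, 3) ≈ 1153.3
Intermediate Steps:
Function('Y')(Q, X) = 0
B = Rational(1, 99) ≈ 0.010101
Function('x')(b) = Add(-1155, Mul(165, b)) (Function('x')(b) = Mul(165, Add(b, -7)) = Mul(165, Add(-7, b)) = Add(-1155, Mul(165, b)))
Mul(-1, Function('x')(B)) = Mul(-1, Add(-1155, Mul(165, Rational(1, 99)))) = Mul(-1, Add(-1155, Rational(5, 3))) = Mul(-1, Rational(-3460, 3)) = Rational(3460, 3)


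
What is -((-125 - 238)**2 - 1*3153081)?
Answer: 3021312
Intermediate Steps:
-((-125 - 238)**2 - 1*3153081) = -((-363)**2 - 3153081) = -(131769 - 3153081) = -1*(-3021312) = 3021312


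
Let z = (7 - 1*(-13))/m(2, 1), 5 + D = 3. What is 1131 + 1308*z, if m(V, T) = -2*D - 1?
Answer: 9851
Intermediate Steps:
D = -2 (D = -5 + 3 = -2)
m(V, T) = 3 (m(V, T) = -2*(-2) - 1 = 4 - 1 = 3)
z = 20/3 (z = (7 - 1*(-13))/3 = (7 + 13)/3 = (1/3)*20 = 20/3 ≈ 6.6667)
1131 + 1308*z = 1131 + 1308*(20/3) = 1131 + 8720 = 9851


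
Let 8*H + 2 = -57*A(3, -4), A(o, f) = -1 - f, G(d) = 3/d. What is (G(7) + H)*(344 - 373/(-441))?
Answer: -180515399/24696 ≈ -7309.5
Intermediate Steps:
H = -173/8 (H = -¼ + (-57*(-1 - 1*(-4)))/8 = -¼ + (-57*(-1 + 4))/8 = -¼ + (-57*3)/8 = -¼ + (⅛)*(-171) = -¼ - 171/8 = -173/8 ≈ -21.625)
(G(7) + H)*(344 - 373/(-441)) = (3/7 - 173/8)*(344 - 373/(-441)) = (3*(⅐) - 173/8)*(344 - 373*(-1/441)) = (3/7 - 173/8)*(344 + 373/441) = -1187/56*152077/441 = -180515399/24696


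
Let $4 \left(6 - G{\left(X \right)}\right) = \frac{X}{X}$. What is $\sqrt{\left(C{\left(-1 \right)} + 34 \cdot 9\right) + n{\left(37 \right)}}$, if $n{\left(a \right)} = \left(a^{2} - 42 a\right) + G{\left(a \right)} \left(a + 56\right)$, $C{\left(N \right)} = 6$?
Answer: $\frac{\sqrt{2647}}{2} \approx 25.724$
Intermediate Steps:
$G{\left(X \right)} = \frac{23}{4}$ ($G{\left(X \right)} = 6 - \frac{X \frac{1}{X}}{4} = 6 - \frac{1}{4} = \frac{23}{4}$)
$n{\left(a \right)} = 322 + a^{2} - \frac{145 a}{4}$ ($n{\left(a \right)} = \left(a^{2} - 42 a\right) + \frac{23 \left(a + 56\right)}{4} = \left(a^{2} - 42 a\right) + \frac{23 \left(56 + a\right)}{4} = \left(a^{2} - 42 a\right) + \left(322 + \frac{23 a}{4}\right) = 322 + a^{2} - \frac{145 a}{4}$)
$\sqrt{\left(C{\left(-1 \right)} + 34 \cdot 9\right) + n{\left(37 \right)}} = \sqrt{\left(6 + 34 \cdot 9\right) + \left(322 + 37^{2} - \frac{5365}{4}\right)} = \sqrt{\left(6 + 306\right) + \left(322 + 1369 - \frac{5365}{4}\right)} = \sqrt{312 + \frac{1399}{4}} = \sqrt{\frac{2647}{4}} = \frac{\sqrt{2647}}{2}$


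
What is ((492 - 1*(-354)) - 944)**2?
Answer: 9604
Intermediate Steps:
((492 - 1*(-354)) - 944)**2 = ((492 + 354) - 944)**2 = (846 - 944)**2 = (-98)**2 = 9604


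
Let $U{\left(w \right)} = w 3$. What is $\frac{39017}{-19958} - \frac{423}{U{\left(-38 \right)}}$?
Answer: $\frac{332858}{189601} \approx 1.7556$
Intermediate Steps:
$U{\left(w \right)} = 3 w$
$\frac{39017}{-19958} - \frac{423}{U{\left(-38 \right)}} = \frac{39017}{-19958} - \frac{423}{3 \left(-38\right)} = 39017 \left(- \frac{1}{19958}\right) - \frac{423}{-114} = - \frac{39017}{19958} - - \frac{141}{38} = - \frac{39017}{19958} + \frac{141}{38} = \frac{332858}{189601}$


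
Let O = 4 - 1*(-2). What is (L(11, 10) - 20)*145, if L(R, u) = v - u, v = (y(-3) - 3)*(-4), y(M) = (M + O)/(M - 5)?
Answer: -4785/2 ≈ -2392.5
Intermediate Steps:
O = 6 (O = 4 + 2 = 6)
y(M) = (6 + M)/(-5 + M) (y(M) = (M + 6)/(M - 5) = (6 + M)/(-5 + M))
v = 27/2 (v = ((6 - 3)/(-5 - 3) - 3)*(-4) = (3/(-8) - 3)*(-4) = (-1/8*3 - 3)*(-4) = (-3/8 - 3)*(-4) = -27/8*(-4) = 27/2 ≈ 13.500)
L(R, u) = 27/2 - u
(L(11, 10) - 20)*145 = ((27/2 - 1*10) - 20)*145 = ((27/2 - 10) - 20)*145 = (7/2 - 20)*145 = -33/2*145 = -4785/2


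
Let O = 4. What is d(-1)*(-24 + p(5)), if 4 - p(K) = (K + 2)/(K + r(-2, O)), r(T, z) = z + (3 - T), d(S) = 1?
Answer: -41/2 ≈ -20.500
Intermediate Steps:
r(T, z) = 3 + z - T
p(K) = 4 - (2 + K)/(9 + K) (p(K) = 4 - (K + 2)/(K + (3 + 4 - 1*(-2))) = 4 - (2 + K)/(K + (3 + 4 + 2)) = 4 - (2 + K)/(K + 9) = 4 - (2 + K)/(9 + K))
d(-1)*(-24 + p(5)) = 1*(-24 + (34 + 3*5)/(9 + 5)) = 1*(-24 + (34 + 15)/14) = 1*(-24 + (1/14)*49) = 1*(-24 + 7/2) = 1*(-41/2) = -41/2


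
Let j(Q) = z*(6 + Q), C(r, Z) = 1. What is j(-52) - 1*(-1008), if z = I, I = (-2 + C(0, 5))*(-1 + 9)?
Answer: 1376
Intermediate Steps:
I = -8 (I = (-2 + 1)*(-1 + 9) = -1*8 = -8)
z = -8
j(Q) = -48 - 8*Q (j(Q) = -8*(6 + Q) = -48 - 8*Q)
j(-52) - 1*(-1008) = (-48 - 8*(-52)) - 1*(-1008) = (-48 + 416) + 1008 = 368 + 1008 = 1376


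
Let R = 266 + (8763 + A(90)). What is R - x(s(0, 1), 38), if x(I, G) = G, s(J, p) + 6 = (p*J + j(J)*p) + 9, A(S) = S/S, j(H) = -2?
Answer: 8992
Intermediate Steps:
A(S) = 1
s(J, p) = 3 - 2*p + J*p (s(J, p) = -6 + ((p*J - 2*p) + 9) = -6 + ((J*p - 2*p) + 9) = -6 + ((-2*p + J*p) + 9) = -6 + (9 - 2*p + J*p) = 3 - 2*p + J*p)
R = 9030 (R = 266 + (8763 + 1) = 266 + 8764 = 9030)
R - x(s(0, 1), 38) = 9030 - 1*38 = 9030 - 38 = 8992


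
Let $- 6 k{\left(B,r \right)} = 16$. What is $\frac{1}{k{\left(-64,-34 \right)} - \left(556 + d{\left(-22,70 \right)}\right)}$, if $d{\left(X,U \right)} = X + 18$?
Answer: $- \frac{3}{1664} \approx -0.0018029$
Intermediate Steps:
$k{\left(B,r \right)} = - \frac{8}{3}$ ($k{\left(B,r \right)} = \left(- \frac{1}{6}\right) 16 = - \frac{8}{3}$)
$d{\left(X,U \right)} = 18 + X$
$\frac{1}{k{\left(-64,-34 \right)} - \left(556 + d{\left(-22,70 \right)}\right)} = \frac{1}{- \frac{8}{3} - 552} = \frac{1}{- \frac{1664}{3}} = - \frac{3}{1664}$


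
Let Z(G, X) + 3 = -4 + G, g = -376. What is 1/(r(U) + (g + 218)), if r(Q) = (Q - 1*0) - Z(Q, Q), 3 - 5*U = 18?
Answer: -1/151 ≈ -0.0066225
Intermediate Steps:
U = -3 (U = 3/5 - 1/5*18 = 3/5 - 18/5 = -3)
Z(G, X) = -7 + G (Z(G, X) = -3 + (-4 + G) = -7 + G)
r(Q) = 7 (r(Q) = (Q - 1*0) - (-7 + Q) = (Q + 0) + (7 - Q) = Q + (7 - Q) = 7)
1/(r(U) + (g + 218)) = 1/(7 + (-376 + 218)) = 1/(7 - 158) = 1/(-151) = -1/151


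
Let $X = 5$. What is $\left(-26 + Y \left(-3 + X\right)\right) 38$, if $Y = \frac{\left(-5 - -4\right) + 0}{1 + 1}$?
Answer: $-1026$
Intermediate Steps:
$Y = - \frac{1}{2}$ ($Y = \frac{\left(-5 + 4\right) + 0}{2} = \left(-1 + 0\right) \frac{1}{2} = \left(-1\right) \frac{1}{2} = - \frac{1}{2} \approx -0.5$)
$\left(-26 + Y \left(-3 + X\right)\right) 38 = \left(-26 - \frac{-3 + 5}{2}\right) 38 = \left(-26 - 1\right) 38 = \left(-27\right) 38 = -1026$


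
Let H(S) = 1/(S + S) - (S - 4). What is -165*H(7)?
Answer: 6765/14 ≈ 483.21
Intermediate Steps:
H(S) = 4 + 1/(2*S) - S (H(S) = 1/(2*S) - (-4 + S) = 1/(2*S) + (4 - S) = 4 + 1/(2*S) - S)
-165*H(7) = -165*(4 + (1/2)/7 - 1*7) = -165*(4 + (1/2)*(1/7) - 7) = -165*(4 + 1/14 - 7) = -165*(-41/14) = 6765/14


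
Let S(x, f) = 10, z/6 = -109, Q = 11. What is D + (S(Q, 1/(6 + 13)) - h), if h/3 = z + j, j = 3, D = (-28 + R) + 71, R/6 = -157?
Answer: 1064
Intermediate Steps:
R = -942 (R = 6*(-157) = -942)
D = -899 (D = (-28 - 942) + 71 = -970 + 71 = -899)
z = -654 (z = 6*(-109) = -654)
h = -1953 (h = 3*(-654 + 3) = 3*(-651) = -1953)
D + (S(Q, 1/(6 + 13)) - h) = -899 + (10 - 1*(-1953)) = -899 + (10 + 1953) = -899 + 1963 = 1064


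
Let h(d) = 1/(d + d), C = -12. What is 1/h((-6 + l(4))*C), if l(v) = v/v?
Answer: 120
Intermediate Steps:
l(v) = 1
h(d) = 1/(2*d)
1/h((-6 + l(4))*C) = 1/(1/(2*(((-6 + 1)*(-12))))) = 1/(1/(2*((-5*(-12))))) = 1/((1/2)/60) = 1/((1/2)*(1/60)) = 1/(1/120) = 120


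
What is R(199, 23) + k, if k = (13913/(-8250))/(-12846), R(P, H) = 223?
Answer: 23633442413/105979500 ≈ 223.00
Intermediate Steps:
k = 13913/105979500 (k = (13913*(-1/8250))*(-1/12846) = -13913/8250*(-1/12846) = 13913/105979500 ≈ 0.00013128)
R(199, 23) + k = 223 + 13913/105979500 = 23633442413/105979500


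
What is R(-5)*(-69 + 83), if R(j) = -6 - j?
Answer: -14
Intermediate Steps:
R(-5)*(-69 + 83) = (-6 - 1*(-5))*(-69 + 83) = (-6 + 5)*14 = -1*14 = -14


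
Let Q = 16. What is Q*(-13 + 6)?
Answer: -112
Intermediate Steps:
Q*(-13 + 6) = 16*(-13 + 6) = 16*(-7) = -112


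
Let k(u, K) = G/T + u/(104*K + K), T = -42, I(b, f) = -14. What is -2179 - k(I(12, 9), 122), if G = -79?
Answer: -9312357/4270 ≈ -2180.9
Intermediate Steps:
k(u, K) = 79/42 + u/(105*K) (k(u, K) = -79/(-42) + u/(104*K + K) = -79*(-1/42) + u/((105*K)) = 79/42 + u*(1/(105*K)) = 79/42 + u/(105*K))
-2179 - k(I(12, 9), 122) = -2179 - (79/42 + (1/105)*(-14)/122) = -2179 - (79/42 + (1/105)*(-14)*(1/122)) = -2179 - (79/42 - 1/915) = -2179 - 1*8027/4270 = -2179 - 8027/4270 = -9312357/4270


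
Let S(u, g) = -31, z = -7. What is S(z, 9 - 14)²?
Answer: 961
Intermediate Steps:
S(z, 9 - 14)² = (-31)² = 961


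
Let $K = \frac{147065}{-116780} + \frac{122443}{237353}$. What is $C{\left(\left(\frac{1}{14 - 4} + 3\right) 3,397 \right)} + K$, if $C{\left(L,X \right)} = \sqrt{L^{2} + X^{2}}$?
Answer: $- \frac{4121485081}{5543616668} + \frac{\sqrt{15769549}}{10} \approx 396.37$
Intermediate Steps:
$K = - \frac{4121485081}{5543616668}$ ($K = 147065 \left(- \frac{1}{116780}\right) + 122443 \cdot \frac{1}{237353} = - \frac{29413}{23356} + \frac{122443}{237353} = - \frac{4121485081}{5543616668} \approx -0.74347$)
$C{\left(\left(\frac{1}{14 - 4} + 3\right) 3,397 \right)} + K = \sqrt{\left(\left(\frac{1}{14 - 4} + 3\right) 3\right)^{2} + 397^{2}} - \frac{4121485081}{5543616668} = \sqrt{\left(\left(\frac{1}{10} + 3\right) 3\right)^{2} + 157609} - \frac{4121485081}{5543616668} = \sqrt{\left(\frac{31}{10} \cdot 3\right)^{2} + 157609} - \frac{4121485081}{5543616668} = \sqrt{\left(\frac{93}{10}\right)^{2} + 157609} - \frac{4121485081}{5543616668} = \sqrt{\frac{8649}{100} + 157609} - \frac{4121485081}{5543616668} = \sqrt{\frac{15769549}{100}} - \frac{4121485081}{5543616668} = \frac{\sqrt{15769549}}{10} - \frac{4121485081}{5543616668} = - \frac{4121485081}{5543616668} + \frac{\sqrt{15769549}}{10}$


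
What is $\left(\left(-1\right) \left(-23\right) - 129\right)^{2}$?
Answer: $11236$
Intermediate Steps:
$\left(\left(-1\right) \left(-23\right) - 129\right)^{2} = \left(23 - 129\right)^{2} = \left(-106\right)^{2} = 11236$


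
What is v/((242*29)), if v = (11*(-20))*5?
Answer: -50/319 ≈ -0.15674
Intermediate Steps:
v = -1100 (v = -220*5 = -1100)
v/((242*29)) = -1100/(242*29) = -1100/7018 = -1100*1/7018 = -50/319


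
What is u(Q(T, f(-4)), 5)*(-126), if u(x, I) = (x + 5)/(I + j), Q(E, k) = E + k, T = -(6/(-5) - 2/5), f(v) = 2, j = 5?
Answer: -2709/25 ≈ -108.36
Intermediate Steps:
T = 8/5 (T = -(6*(-⅕) - 2*⅕) = -(-6/5 - ⅖) = -1*(-8/5) = 8/5 ≈ 1.6000)
u(x, I) = (5 + x)/(5 + I) (u(x, I) = (x + 5)/(I + 5) = (5 + x)/(5 + I))
u(Q(T, f(-4)), 5)*(-126) = ((5 + (8/5 + 2))/(5 + 5))*(-126) = ((5 + 18/5)/10)*(-126) = ((⅒)*(43/5))*(-126) = (43/50)*(-126) = -2709/25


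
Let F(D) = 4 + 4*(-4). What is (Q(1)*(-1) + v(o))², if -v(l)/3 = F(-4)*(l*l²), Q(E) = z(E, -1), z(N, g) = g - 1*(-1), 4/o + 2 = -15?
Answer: 5308416/24137569 ≈ 0.21992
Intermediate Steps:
o = -4/17 (o = 4/(-2 - 15) = 4/(-17) = 4*(-1/17) = -4/17 ≈ -0.23529)
z(N, g) = 1 + g (z(N, g) = g + 1 = 1 + g)
Q(E) = 0 (Q(E) = 1 - 1 = 0)
F(D) = -12 (F(D) = 4 - 16 = -12)
v(l) = 36*l³ (v(l) = -(-36)*l*l² = -(-36)*l³ = 36*l³)
(Q(1)*(-1) + v(o))² = (0*(-1) + 36*(-4/17)³)² = (0 + 36*(-64/4913))² = (0 - 2304/4913)² = (-2304/4913)² = 5308416/24137569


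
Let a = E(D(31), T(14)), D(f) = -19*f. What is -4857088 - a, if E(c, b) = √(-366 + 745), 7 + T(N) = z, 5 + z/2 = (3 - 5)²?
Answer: -4857088 - √379 ≈ -4.8571e+6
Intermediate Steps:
z = -2 (z = -10 + 2*(3 - 5)² = -10 + 2*(-2)² = -10 + 2*4 = -10 + 8 = -2)
T(N) = -9 (T(N) = -7 - 2 = -9)
E(c, b) = √379
a = √379 ≈ 19.468
-4857088 - a = -4857088 - √379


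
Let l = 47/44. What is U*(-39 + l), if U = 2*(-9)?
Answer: 15021/22 ≈ 682.77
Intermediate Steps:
l = 47/44 (l = 47*(1/44) = 47/44 ≈ 1.0682)
U = -18
U*(-39 + l) = -18*(-39 + 47/44) = -18*(-1669/44) = 15021/22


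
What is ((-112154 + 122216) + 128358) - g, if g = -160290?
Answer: 298710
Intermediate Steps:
((-112154 + 122216) + 128358) - g = ((-112154 + 122216) + 128358) - 1*(-160290) = (10062 + 128358) + 160290 = 138420 + 160290 = 298710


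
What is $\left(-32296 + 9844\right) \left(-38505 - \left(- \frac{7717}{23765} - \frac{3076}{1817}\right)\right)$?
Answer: $\frac{37328638499629392}{43181005} \approx 8.6447 \cdot 10^{8}$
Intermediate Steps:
$\left(-32296 + 9844\right) \left(-38505 - \left(- \frac{7717}{23765} - \frac{3076}{1817}\right)\right) = - 22452 \left(-38505 - - \frac{87122929}{43181005}\right) = - 22452 \left(-38505 + \left(\frac{7717}{23765} + \frac{3076}{1817}\right)\right) = - 22452 \left(-38505 + \frac{87122929}{43181005}\right) = \left(-22452\right) \left(- \frac{1662597474596}{43181005}\right) = \frac{37328638499629392}{43181005}$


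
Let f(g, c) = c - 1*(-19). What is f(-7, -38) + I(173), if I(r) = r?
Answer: 154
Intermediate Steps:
f(g, c) = 19 + c (f(g, c) = c + 19 = 19 + c)
f(-7, -38) + I(173) = (19 - 38) + 173 = -19 + 173 = 154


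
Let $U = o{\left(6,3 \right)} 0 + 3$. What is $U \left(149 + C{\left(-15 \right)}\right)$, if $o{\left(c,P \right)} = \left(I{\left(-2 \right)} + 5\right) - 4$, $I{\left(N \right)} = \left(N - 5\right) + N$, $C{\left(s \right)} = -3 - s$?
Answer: $483$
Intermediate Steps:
$I{\left(N \right)} = -5 + 2 N$ ($I{\left(N \right)} = \left(-5 + N\right) + N = -5 + 2 N$)
$o{\left(c,P \right)} = -8$ ($o{\left(c,P \right)} = \left(\left(-5 + 2 \left(-2\right)\right) + 5\right) - 4 = \left(\left(-5 - 4\right) + 5\right) - 4 = \left(-9 + 5\right) - 4 = -4 - 4 = -8$)
$U = 3$ ($U = \left(-8\right) 0 + 3 = 0 + 3 = 3$)
$U \left(149 + C{\left(-15 \right)}\right) = 3 \left(149 - -12\right) = 3 \left(149 + \left(-3 + 15\right)\right) = 3 \left(149 + 12\right) = 3 \cdot 161 = 483$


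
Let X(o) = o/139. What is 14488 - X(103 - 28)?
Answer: 2013757/139 ≈ 14487.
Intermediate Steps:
X(o) = o/139 (X(o) = o*(1/139) = o/139)
14488 - X(103 - 28) = 14488 - (103 - 28)/139 = 14488 - 75/139 = 2013757/139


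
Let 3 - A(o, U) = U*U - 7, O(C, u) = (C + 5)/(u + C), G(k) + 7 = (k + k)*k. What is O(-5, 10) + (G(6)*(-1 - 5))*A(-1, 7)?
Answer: 15210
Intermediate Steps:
G(k) = -7 + 2*k² (G(k) = -7 + (k + k)*k = -7 + (2*k)*k = -7 + 2*k²)
O(C, u) = (5 + C)/(C + u)
A(o, U) = 10 - U² (A(o, U) = 3 - (U*U - 7) = 3 - (U² - 7) = 3 - (-7 + U²) = 3 + (7 - U²) = 10 - U²)
O(-5, 10) + (G(6)*(-1 - 5))*A(-1, 7) = (5 - 5)/(-5 + 10) + ((-7 + 2*6²)*(-1 - 5))*(10 - 1*7²) = 0/5 + ((-7 + 2*36)*(-6))*(10 - 1*49) = (⅕)*0 + ((-7 + 72)*(-6))*(10 - 49) = 0 + (65*(-6))*(-39) = 0 - 390*(-39) = 0 + 15210 = 15210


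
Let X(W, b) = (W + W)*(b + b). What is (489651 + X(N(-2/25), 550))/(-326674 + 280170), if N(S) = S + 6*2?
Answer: -515875/46504 ≈ -11.093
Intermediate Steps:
N(S) = 12 + S (N(S) = S + 12 = 12 + S)
X(W, b) = 4*W*b (X(W, b) = (2*W)*(2*b) = 4*W*b)
(489651 + X(N(-2/25), 550))/(-326674 + 280170) = (489651 + 4*(12 - 2/25)*550)/(-326674 + 280170) = (489651 + 4*(12 - 2*1/25)*550)/(-46504) = (489651 + 4*(12 - 2/25)*550)*(-1/46504) = (489651 + 4*(298/25)*550)*(-1/46504) = (489651 + 26224)*(-1/46504) = 515875*(-1/46504) = -515875/46504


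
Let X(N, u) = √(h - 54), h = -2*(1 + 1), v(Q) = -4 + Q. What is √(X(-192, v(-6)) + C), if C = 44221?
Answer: √(44221 + I*√58) ≈ 210.29 + 0.018*I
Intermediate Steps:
h = -4 (h = -2*2 = -4)
X(N, u) = I*√58 (X(N, u) = √(-4 - 54) = √(-58) = I*√58)
√(X(-192, v(-6)) + C) = √(I*√58 + 44221) = √(44221 + I*√58)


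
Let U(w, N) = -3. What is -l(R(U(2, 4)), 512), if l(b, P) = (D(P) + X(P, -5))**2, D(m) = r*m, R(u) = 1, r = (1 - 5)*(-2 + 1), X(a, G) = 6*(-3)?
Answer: -4120900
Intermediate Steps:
X(a, G) = -18
r = 4 (r = -4*(-1) = 4)
D(m) = 4*m
l(b, P) = (-18 + 4*P)**2 (l(b, P) = (4*P - 18)**2 = (-18 + 4*P)**2)
-l(R(U(2, 4)), 512) = -4*(-9 + 2*512)**2 = -4*(-9 + 1024)**2 = -4*1015**2 = -4*1030225 = -1*4120900 = -4120900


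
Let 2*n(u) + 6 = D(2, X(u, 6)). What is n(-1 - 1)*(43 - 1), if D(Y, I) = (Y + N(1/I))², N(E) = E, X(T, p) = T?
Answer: -315/4 ≈ -78.750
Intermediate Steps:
D(Y, I) = (Y + 1/I)²
n(u) = -3 + (1 + 2*u)²/(2*u²) (n(u) = -3 + ((1 + u*2)²/u²)/2 = -3 + ((1 + 2*u)²/u²)/2 = -3 + (1 + 2*u)²/(2*u²))
n(-1 - 1)*(43 - 1) = (-1 + 1/(2*(-1 - 1)²) + 2/(-1 - 1))*(43 - 1) = (-1 + (½)/(-2)² + 2/(-2))*42 = (-1 + (½)*(¼) + 2*(-½))*42 = (-1 + ⅛ - 1)*42 = -15/8*42 = -315/4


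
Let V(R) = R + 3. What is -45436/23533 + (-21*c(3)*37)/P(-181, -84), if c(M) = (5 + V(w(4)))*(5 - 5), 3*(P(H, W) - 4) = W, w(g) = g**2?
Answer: -45436/23533 ≈ -1.9307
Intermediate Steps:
V(R) = 3 + R
P(H, W) = 4 + W/3
c(M) = 0 (c(M) = (5 + (3 + 4**2))*(5 - 5) = (5 + (3 + 16))*0 = (5 + 19)*0 = 24*0 = 0)
-45436/23533 + (-21*c(3)*37)/P(-181, -84) = -45436/23533 + (-21*0*37)/(4 + (1/3)*(-84)) = -45436*1/23533 + (0*37)/(4 - 28) = -45436/23533 + 0/(-24) = -45436/23533 + 0*(-1/24) = -45436/23533 + 0 = -45436/23533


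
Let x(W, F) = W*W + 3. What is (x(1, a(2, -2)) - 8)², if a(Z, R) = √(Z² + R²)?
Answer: 16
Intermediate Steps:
a(Z, R) = √(R² + Z²)
x(W, F) = 3 + W² (x(W, F) = W² + 3 = 3 + W²)
(x(1, a(2, -2)) - 8)² = ((3 + 1²) - 8)² = ((3 + 1) - 8)² = (4 - 8)² = (-4)² = 16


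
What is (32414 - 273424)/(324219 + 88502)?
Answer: -241010/412721 ≈ -0.58395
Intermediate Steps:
(32414 - 273424)/(324219 + 88502) = -241010/412721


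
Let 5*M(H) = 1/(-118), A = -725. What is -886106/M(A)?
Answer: 522802540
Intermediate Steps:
M(H) = -1/590 (M(H) = (⅕)/(-118) = (⅕)*(-1/118) = -1/590)
-886106/M(A) = -886106/(-1/590) = -886106*(-590) = 522802540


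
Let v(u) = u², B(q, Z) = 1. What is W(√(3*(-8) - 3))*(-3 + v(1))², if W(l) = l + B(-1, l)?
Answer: 4 + 12*I*√3 ≈ 4.0 + 20.785*I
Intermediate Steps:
W(l) = 1 + l (W(l) = l + 1 = 1 + l)
W(√(3*(-8) - 3))*(-3 + v(1))² = (1 + √(3*(-8) - 3))*(-3 + 1²)² = (1 + √(-24 - 3))*(-3 + 1)² = (1 + √(-27))*(-2)² = (1 + 3*I*√3)*4 = 4 + 12*I*√3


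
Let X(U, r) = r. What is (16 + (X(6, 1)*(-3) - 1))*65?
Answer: 780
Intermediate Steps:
(16 + (X(6, 1)*(-3) - 1))*65 = (16 + (1*(-3) - 1))*65 = (16 + (-3 - 1))*65 = (16 - 4)*65 = 12*65 = 780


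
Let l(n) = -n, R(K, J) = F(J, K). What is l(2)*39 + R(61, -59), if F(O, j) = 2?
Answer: -76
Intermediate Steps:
R(K, J) = 2
l(2)*39 + R(61, -59) = -1*2*39 + 2 = -2*39 + 2 = -78 + 2 = -76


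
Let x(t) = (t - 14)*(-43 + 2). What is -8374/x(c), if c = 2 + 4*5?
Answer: 4187/164 ≈ 25.530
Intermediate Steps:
c = 22 (c = 2 + 20 = 22)
x(t) = 574 - 41*t (x(t) = (-14 + t)*(-41) = 574 - 41*t)
-8374/x(c) = -8374/(574 - 41*22) = -8374/(574 - 902) = -8374/(-328) = -8374*(-1/328) = 4187/164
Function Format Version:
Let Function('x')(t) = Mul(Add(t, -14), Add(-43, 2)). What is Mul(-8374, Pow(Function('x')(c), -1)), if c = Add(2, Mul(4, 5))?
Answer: Rational(4187, 164) ≈ 25.530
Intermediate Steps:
c = 22 (c = Add(2, 20) = 22)
Function('x')(t) = Add(574, Mul(-41, t)) (Function('x')(t) = Mul(Add(-14, t), -41) = Add(574, Mul(-41, t)))
Mul(-8374, Pow(Function('x')(c), -1)) = Mul(-8374, Pow(Add(574, Mul(-41, 22)), -1)) = Mul(-8374, Pow(Add(574, -902), -1)) = Mul(-8374, Pow(-328, -1)) = Mul(-8374, Rational(-1, 328)) = Rational(4187, 164)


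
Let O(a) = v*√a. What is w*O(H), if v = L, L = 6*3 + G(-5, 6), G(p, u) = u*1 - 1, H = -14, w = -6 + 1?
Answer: -115*I*√14 ≈ -430.29*I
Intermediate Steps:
w = -5
G(p, u) = -1 + u (G(p, u) = u - 1 = -1 + u)
L = 23 (L = 6*3 + (-1 + 6) = 18 + 5 = 23)
v = 23
O(a) = 23*√a
w*O(H) = -115*√(-14) = -115*I*√14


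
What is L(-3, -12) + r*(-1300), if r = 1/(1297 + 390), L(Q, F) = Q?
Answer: -6361/1687 ≈ -3.7706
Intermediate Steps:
r = 1/1687 ≈ 0.00059277
L(-3, -12) + r*(-1300) = -3 + (1/1687)*(-1300) = -3 - 1300/1687 = -6361/1687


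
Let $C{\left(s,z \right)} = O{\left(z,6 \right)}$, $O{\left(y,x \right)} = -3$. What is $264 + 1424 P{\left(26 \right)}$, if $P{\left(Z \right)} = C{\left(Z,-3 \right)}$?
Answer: $-4008$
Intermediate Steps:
$C{\left(s,z \right)} = -3$
$P{\left(Z \right)} = -3$
$264 + 1424 P{\left(26 \right)} = 264 + 1424 \left(-3\right) = 264 - 4272 = -4008$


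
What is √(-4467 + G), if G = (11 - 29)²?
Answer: I*√4143 ≈ 64.366*I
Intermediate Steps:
G = 324 (G = (-18)² = 324)
√(-4467 + G) = √(-4467 + 324) = √(-4143) = I*√4143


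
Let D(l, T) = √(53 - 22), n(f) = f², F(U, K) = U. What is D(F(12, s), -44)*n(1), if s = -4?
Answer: √31 ≈ 5.5678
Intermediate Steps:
D(l, T) = √31
D(F(12, s), -44)*n(1) = √31*1² = √31*1 = √31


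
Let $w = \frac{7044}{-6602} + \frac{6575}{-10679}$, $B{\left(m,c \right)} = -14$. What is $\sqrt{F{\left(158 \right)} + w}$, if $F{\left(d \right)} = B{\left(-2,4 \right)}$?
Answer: $\frac{3 i \sqrt{2165354414329489}}{35251379} \approx 3.9601 i$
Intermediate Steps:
$F{\left(d \right)} = -14$
$w = - \frac{59315513}{35251379}$ ($w = 7044 \left(- \frac{1}{6602}\right) + 6575 \left(- \frac{1}{10679}\right) = - \frac{3522}{3301} - \frac{6575}{10679} = - \frac{59315513}{35251379} \approx -1.6826$)
$\sqrt{F{\left(158 \right)} + w} = \sqrt{-14 - \frac{59315513}{35251379}} = \sqrt{- \frac{552834819}{35251379}} = \frac{3 i \sqrt{2165354414329489}}{35251379}$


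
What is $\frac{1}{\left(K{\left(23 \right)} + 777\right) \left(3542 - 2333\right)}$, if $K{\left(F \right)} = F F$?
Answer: $\frac{1}{1578954} \approx 6.3333 \cdot 10^{-7}$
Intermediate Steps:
$K{\left(F \right)} = F^{2}$
$\frac{1}{\left(K{\left(23 \right)} + 777\right) \left(3542 - 2333\right)} = \frac{1}{\left(23^{2} + 777\right) \left(3542 - 2333\right)} = \frac{1}{\left(529 + 777\right) 1209} = \frac{1}{1306 \cdot 1209} = \frac{1}{1578954}$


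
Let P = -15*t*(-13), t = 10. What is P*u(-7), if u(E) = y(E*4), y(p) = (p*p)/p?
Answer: -54600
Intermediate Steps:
y(p) = p (y(p) = p²/p = p)
P = 1950 (P = -15*10*(-13) = -150*(-13) = 1950)
u(E) = 4*E (u(E) = E*4 = 4*E)
P*u(-7) = 1950*(4*(-7)) = 1950*(-28) = -54600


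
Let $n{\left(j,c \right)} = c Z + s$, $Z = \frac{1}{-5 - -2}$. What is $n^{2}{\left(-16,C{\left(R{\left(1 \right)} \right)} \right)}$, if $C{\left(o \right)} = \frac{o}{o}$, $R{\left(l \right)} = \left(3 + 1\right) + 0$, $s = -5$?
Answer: $\frac{256}{9} \approx 28.444$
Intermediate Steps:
$Z = - \frac{1}{3}$ ($Z = \frac{1}{-5 + 2} = \frac{1}{-3} = - \frac{1}{3} \approx -0.33333$)
$R{\left(l \right)} = 4$ ($R{\left(l \right)} = 4 + 0 = 4$)
$C{\left(o \right)} = 1$
$n{\left(j,c \right)} = -5 - \frac{c}{3}$ ($n{\left(j,c \right)} = c \left(- \frac{1}{3}\right) - 5 = - \frac{c}{3} - 5 = -5 - \frac{c}{3}$)
$n^{2}{\left(-16,C{\left(R{\left(1 \right)} \right)} \right)} = \left(-5 - \frac{1}{3}\right)^{2} = \left(- \frac{16}{3}\right)^{2} = \frac{256}{9}$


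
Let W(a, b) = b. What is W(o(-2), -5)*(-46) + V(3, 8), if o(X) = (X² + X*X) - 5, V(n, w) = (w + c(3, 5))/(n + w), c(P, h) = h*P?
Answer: 2553/11 ≈ 232.09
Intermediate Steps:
c(P, h) = P*h
V(n, w) = (15 + w)/(n + w) (V(n, w) = (w + 3*5)/(n + w) = (w + 15)/(n + w) = (15 + w)/(n + w))
o(X) = -5 + 2*X² (o(X) = (X² + X²) - 5 = 2*X² - 5 = -5 + 2*X²)
W(o(-2), -5)*(-46) + V(3, 8) = -5*(-46) + (15 + 8)/(3 + 8) = 230 + 23/11 = 2553/11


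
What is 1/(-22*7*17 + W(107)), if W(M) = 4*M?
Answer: -1/2190 ≈ -0.00045662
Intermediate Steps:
1/(-22*7*17 + W(107)) = 1/(-22*7*17 + 4*107) = 1/(-154*17 + 428) = 1/(-2618 + 428) = 1/(-2190) = -1/2190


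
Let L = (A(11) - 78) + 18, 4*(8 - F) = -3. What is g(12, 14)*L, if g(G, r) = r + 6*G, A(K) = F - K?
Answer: -10707/2 ≈ -5353.5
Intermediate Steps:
F = 35/4 (F = 8 - ¼*(-3) = 8 + ¾ = 35/4 ≈ 8.7500)
A(K) = 35/4 - K
L = -249/4 (L = ((35/4 - 1*11) - 78) + 18 = ((35/4 - 11) - 78) + 18 = (-9/4 - 78) + 18 = -321/4 + 18 = -249/4 ≈ -62.250)
g(12, 14)*L = (14 + 6*12)*(-249/4) = (14 + 72)*(-249/4) = 86*(-249/4) = -10707/2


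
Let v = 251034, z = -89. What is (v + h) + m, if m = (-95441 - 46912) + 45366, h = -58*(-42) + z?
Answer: 156394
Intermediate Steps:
h = 2347 (h = -58*(-42) - 89 = 2436 - 89 = 2347)
m = -96987 (m = -142353 + 45366 = -96987)
(v + h) + m = (251034 + 2347) - 96987 = 253381 - 96987 = 156394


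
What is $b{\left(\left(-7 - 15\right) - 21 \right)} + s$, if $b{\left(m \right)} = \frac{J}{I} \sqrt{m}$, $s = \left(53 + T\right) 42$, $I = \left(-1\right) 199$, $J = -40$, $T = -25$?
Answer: $1176 + \frac{40 i \sqrt{43}}{199} \approx 1176.0 + 1.3181 i$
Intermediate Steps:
$I = -199$
$s = 1176$ ($s = \left(53 - 25\right) 42 = 28 \cdot 42 = 1176$)
$b{\left(m \right)} = \frac{40 \sqrt{m}}{199}$ ($b{\left(m \right)} = - \frac{40}{-199} \sqrt{m} = \left(-40\right) \left(- \frac{1}{199}\right) \sqrt{m} = \frac{40 \sqrt{m}}{199}$)
$b{\left(\left(-7 - 15\right) - 21 \right)} + s = \frac{40 \sqrt{\left(-7 - 15\right) - 21}}{199} + 1176 = \frac{40 \sqrt{-22 - 21}}{199} + 1176 = \frac{40 \sqrt{-43}}{199} + 1176 = \frac{40 i \sqrt{43}}{199} + 1176 = 1176 + \frac{40 i \sqrt{43}}{199}$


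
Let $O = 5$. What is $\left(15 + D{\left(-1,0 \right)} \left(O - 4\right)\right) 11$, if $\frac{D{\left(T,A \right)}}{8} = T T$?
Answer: $253$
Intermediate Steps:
$D{\left(T,A \right)} = 8 T^{2}$ ($D{\left(T,A \right)} = 8 T T = 8 T^{2}$)
$\left(15 + D{\left(-1,0 \right)} \left(O - 4\right)\right) 11 = \left(15 + 8 \left(-1\right)^{2} \left(5 - 4\right)\right) 11 = \left(15 + 8 \cdot 1 \cdot 1\right) 11 = \left(15 + 8 \cdot 1\right) 11 = \left(15 + 8\right) 11 = 23 \cdot 11 = 253$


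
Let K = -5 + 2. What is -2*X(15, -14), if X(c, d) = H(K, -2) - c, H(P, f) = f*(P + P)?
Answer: 6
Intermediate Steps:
K = -3
H(P, f) = 2*P*f (H(P, f) = f*(2*P) = 2*P*f)
X(c, d) = 12 - c (X(c, d) = 2*(-3)*(-2) - c = 12 - c)
-2*X(15, -14) = -2*(12 - 1*15) = -2*(12 - 15) = -2*(-3) = 6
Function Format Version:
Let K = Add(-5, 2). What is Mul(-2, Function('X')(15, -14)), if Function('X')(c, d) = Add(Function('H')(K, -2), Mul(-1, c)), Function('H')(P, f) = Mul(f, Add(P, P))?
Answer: 6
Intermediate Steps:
K = -3
Function('H')(P, f) = Mul(2, P, f) (Function('H')(P, f) = Mul(f, Mul(2, P)) = Mul(2, P, f))
Function('X')(c, d) = Add(12, Mul(-1, c)) (Function('X')(c, d) = Add(Mul(2, -3, -2), Mul(-1, c)) = Add(12, Mul(-1, c)))
Mul(-2, Function('X')(15, -14)) = Mul(-2, Add(12, Mul(-1, 15))) = Mul(-2, Add(12, -15)) = Mul(-2, -3) = 6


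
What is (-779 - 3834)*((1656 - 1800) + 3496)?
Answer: -15462776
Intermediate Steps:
(-779 - 3834)*((1656 - 1800) + 3496) = -4613*(-144 + 3496) = -4613*3352 = -15462776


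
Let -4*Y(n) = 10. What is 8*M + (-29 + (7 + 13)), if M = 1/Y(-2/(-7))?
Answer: -61/5 ≈ -12.200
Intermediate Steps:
Y(n) = -5/2 (Y(n) = -¼*10 = -5/2)
M = -⅖ (M = 1/(-5/2) = -⅖ ≈ -0.40000)
8*M + (-29 + (7 + 13)) = 8*(-⅖) + (-29 + (7 + 13)) = -16/5 + (-29 + 20) = -16/5 - 9 = -61/5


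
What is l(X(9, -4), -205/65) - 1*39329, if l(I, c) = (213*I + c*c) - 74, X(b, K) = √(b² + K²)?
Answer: -6657426/169 + 213*√97 ≈ -37295.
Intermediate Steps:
X(b, K) = √(K² + b²)
l(I, c) = -74 + c² + 213*I (l(I, c) = (213*I + c²) - 74 = (c² + 213*I) - 74 = -74 + c² + 213*I)
l(X(9, -4), -205/65) - 1*39329 = (-74 + (-205/65)² + 213*√((-4)² + 9²)) - 1*39329 = (-74 + (-205*1/65)² + 213*√(16 + 81)) - 39329 = (-74 + (-41/13)² + 213*√97) - 39329 = (-74 + 1681/169 + 213*√97) - 39329 = (-10825/169 + 213*√97) - 39329 = -6657426/169 + 213*√97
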